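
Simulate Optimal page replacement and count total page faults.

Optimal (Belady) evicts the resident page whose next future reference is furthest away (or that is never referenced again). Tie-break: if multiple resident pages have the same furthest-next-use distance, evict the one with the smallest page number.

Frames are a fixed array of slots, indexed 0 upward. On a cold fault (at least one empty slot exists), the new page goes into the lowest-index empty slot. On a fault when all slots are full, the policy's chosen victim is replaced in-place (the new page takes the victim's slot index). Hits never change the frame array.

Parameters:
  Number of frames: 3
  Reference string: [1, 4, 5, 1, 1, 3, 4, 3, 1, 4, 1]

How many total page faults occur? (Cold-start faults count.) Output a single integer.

Step 0: ref 1 → FAULT, frames=[1,-,-]
Step 1: ref 4 → FAULT, frames=[1,4,-]
Step 2: ref 5 → FAULT, frames=[1,4,5]
Step 3: ref 1 → HIT, frames=[1,4,5]
Step 4: ref 1 → HIT, frames=[1,4,5]
Step 5: ref 3 → FAULT (evict 5), frames=[1,4,3]
Step 6: ref 4 → HIT, frames=[1,4,3]
Step 7: ref 3 → HIT, frames=[1,4,3]
Step 8: ref 1 → HIT, frames=[1,4,3]
Step 9: ref 4 → HIT, frames=[1,4,3]
Step 10: ref 1 → HIT, frames=[1,4,3]
Total faults: 4

Answer: 4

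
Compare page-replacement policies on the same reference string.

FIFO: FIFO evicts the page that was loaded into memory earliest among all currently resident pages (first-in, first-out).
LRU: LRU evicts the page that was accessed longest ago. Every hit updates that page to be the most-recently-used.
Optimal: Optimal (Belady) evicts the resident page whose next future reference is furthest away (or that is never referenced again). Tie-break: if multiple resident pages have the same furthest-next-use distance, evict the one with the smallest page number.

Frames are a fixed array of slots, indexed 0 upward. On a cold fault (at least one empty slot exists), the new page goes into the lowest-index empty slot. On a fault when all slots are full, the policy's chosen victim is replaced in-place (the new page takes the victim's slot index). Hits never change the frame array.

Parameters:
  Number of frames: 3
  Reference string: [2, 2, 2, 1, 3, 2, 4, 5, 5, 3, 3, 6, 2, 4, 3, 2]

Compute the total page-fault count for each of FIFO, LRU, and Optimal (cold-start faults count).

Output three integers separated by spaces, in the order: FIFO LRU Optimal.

Answer: 9 10 7

Derivation:
--- FIFO ---
  step 0: ref 2 -> FAULT, frames=[2,-,-] (faults so far: 1)
  step 1: ref 2 -> HIT, frames=[2,-,-] (faults so far: 1)
  step 2: ref 2 -> HIT, frames=[2,-,-] (faults so far: 1)
  step 3: ref 1 -> FAULT, frames=[2,1,-] (faults so far: 2)
  step 4: ref 3 -> FAULT, frames=[2,1,3] (faults so far: 3)
  step 5: ref 2 -> HIT, frames=[2,1,3] (faults so far: 3)
  step 6: ref 4 -> FAULT, evict 2, frames=[4,1,3] (faults so far: 4)
  step 7: ref 5 -> FAULT, evict 1, frames=[4,5,3] (faults so far: 5)
  step 8: ref 5 -> HIT, frames=[4,5,3] (faults so far: 5)
  step 9: ref 3 -> HIT, frames=[4,5,3] (faults so far: 5)
  step 10: ref 3 -> HIT, frames=[4,5,3] (faults so far: 5)
  step 11: ref 6 -> FAULT, evict 3, frames=[4,5,6] (faults so far: 6)
  step 12: ref 2 -> FAULT, evict 4, frames=[2,5,6] (faults so far: 7)
  step 13: ref 4 -> FAULT, evict 5, frames=[2,4,6] (faults so far: 8)
  step 14: ref 3 -> FAULT, evict 6, frames=[2,4,3] (faults so far: 9)
  step 15: ref 2 -> HIT, frames=[2,4,3] (faults so far: 9)
  FIFO total faults: 9
--- LRU ---
  step 0: ref 2 -> FAULT, frames=[2,-,-] (faults so far: 1)
  step 1: ref 2 -> HIT, frames=[2,-,-] (faults so far: 1)
  step 2: ref 2 -> HIT, frames=[2,-,-] (faults so far: 1)
  step 3: ref 1 -> FAULT, frames=[2,1,-] (faults so far: 2)
  step 4: ref 3 -> FAULT, frames=[2,1,3] (faults so far: 3)
  step 5: ref 2 -> HIT, frames=[2,1,3] (faults so far: 3)
  step 6: ref 4 -> FAULT, evict 1, frames=[2,4,3] (faults so far: 4)
  step 7: ref 5 -> FAULT, evict 3, frames=[2,4,5] (faults so far: 5)
  step 8: ref 5 -> HIT, frames=[2,4,5] (faults so far: 5)
  step 9: ref 3 -> FAULT, evict 2, frames=[3,4,5] (faults so far: 6)
  step 10: ref 3 -> HIT, frames=[3,4,5] (faults so far: 6)
  step 11: ref 6 -> FAULT, evict 4, frames=[3,6,5] (faults so far: 7)
  step 12: ref 2 -> FAULT, evict 5, frames=[3,6,2] (faults so far: 8)
  step 13: ref 4 -> FAULT, evict 3, frames=[4,6,2] (faults so far: 9)
  step 14: ref 3 -> FAULT, evict 6, frames=[4,3,2] (faults so far: 10)
  step 15: ref 2 -> HIT, frames=[4,3,2] (faults so far: 10)
  LRU total faults: 10
--- Optimal ---
  step 0: ref 2 -> FAULT, frames=[2,-,-] (faults so far: 1)
  step 1: ref 2 -> HIT, frames=[2,-,-] (faults so far: 1)
  step 2: ref 2 -> HIT, frames=[2,-,-] (faults so far: 1)
  step 3: ref 1 -> FAULT, frames=[2,1,-] (faults so far: 2)
  step 4: ref 3 -> FAULT, frames=[2,1,3] (faults so far: 3)
  step 5: ref 2 -> HIT, frames=[2,1,3] (faults so far: 3)
  step 6: ref 4 -> FAULT, evict 1, frames=[2,4,3] (faults so far: 4)
  step 7: ref 5 -> FAULT, evict 4, frames=[2,5,3] (faults so far: 5)
  step 8: ref 5 -> HIT, frames=[2,5,3] (faults so far: 5)
  step 9: ref 3 -> HIT, frames=[2,5,3] (faults so far: 5)
  step 10: ref 3 -> HIT, frames=[2,5,3] (faults so far: 5)
  step 11: ref 6 -> FAULT, evict 5, frames=[2,6,3] (faults so far: 6)
  step 12: ref 2 -> HIT, frames=[2,6,3] (faults so far: 6)
  step 13: ref 4 -> FAULT, evict 6, frames=[2,4,3] (faults so far: 7)
  step 14: ref 3 -> HIT, frames=[2,4,3] (faults so far: 7)
  step 15: ref 2 -> HIT, frames=[2,4,3] (faults so far: 7)
  Optimal total faults: 7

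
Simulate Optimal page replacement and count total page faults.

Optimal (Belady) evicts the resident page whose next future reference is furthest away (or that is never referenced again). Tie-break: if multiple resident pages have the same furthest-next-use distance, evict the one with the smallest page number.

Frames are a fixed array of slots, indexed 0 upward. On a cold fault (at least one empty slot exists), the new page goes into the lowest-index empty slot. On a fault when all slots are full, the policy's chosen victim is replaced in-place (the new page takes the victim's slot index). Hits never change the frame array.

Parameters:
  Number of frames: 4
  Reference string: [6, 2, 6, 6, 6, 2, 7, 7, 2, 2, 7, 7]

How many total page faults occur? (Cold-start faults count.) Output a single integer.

Step 0: ref 6 → FAULT, frames=[6,-,-,-]
Step 1: ref 2 → FAULT, frames=[6,2,-,-]
Step 2: ref 6 → HIT, frames=[6,2,-,-]
Step 3: ref 6 → HIT, frames=[6,2,-,-]
Step 4: ref 6 → HIT, frames=[6,2,-,-]
Step 5: ref 2 → HIT, frames=[6,2,-,-]
Step 6: ref 7 → FAULT, frames=[6,2,7,-]
Step 7: ref 7 → HIT, frames=[6,2,7,-]
Step 8: ref 2 → HIT, frames=[6,2,7,-]
Step 9: ref 2 → HIT, frames=[6,2,7,-]
Step 10: ref 7 → HIT, frames=[6,2,7,-]
Step 11: ref 7 → HIT, frames=[6,2,7,-]
Total faults: 3

Answer: 3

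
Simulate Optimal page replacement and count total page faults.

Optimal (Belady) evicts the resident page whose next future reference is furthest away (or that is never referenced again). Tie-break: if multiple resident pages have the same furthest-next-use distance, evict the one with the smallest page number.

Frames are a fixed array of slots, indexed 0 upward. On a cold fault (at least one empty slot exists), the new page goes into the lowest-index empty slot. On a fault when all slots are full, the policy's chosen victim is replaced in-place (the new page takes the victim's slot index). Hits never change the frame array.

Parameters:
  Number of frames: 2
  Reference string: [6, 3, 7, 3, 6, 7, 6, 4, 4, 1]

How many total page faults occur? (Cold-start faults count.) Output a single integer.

Step 0: ref 6 → FAULT, frames=[6,-]
Step 1: ref 3 → FAULT, frames=[6,3]
Step 2: ref 7 → FAULT (evict 6), frames=[7,3]
Step 3: ref 3 → HIT, frames=[7,3]
Step 4: ref 6 → FAULT (evict 3), frames=[7,6]
Step 5: ref 7 → HIT, frames=[7,6]
Step 6: ref 6 → HIT, frames=[7,6]
Step 7: ref 4 → FAULT (evict 6), frames=[7,4]
Step 8: ref 4 → HIT, frames=[7,4]
Step 9: ref 1 → FAULT (evict 4), frames=[7,1]
Total faults: 6

Answer: 6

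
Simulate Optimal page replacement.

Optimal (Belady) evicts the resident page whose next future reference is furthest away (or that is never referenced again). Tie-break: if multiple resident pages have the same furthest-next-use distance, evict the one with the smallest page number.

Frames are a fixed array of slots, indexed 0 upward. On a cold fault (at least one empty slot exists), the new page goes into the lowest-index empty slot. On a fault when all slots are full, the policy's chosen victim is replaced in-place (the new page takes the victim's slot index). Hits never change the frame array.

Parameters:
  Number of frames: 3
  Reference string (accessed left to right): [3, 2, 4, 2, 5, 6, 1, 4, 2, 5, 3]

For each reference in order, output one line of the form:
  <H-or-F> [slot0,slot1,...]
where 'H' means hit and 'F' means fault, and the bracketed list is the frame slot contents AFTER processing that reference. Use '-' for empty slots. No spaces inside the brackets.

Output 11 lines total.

F [3,-,-]
F [3,2,-]
F [3,2,4]
H [3,2,4]
F [5,2,4]
F [6,2,4]
F [1,2,4]
H [1,2,4]
H [1,2,4]
F [5,2,4]
F [5,3,4]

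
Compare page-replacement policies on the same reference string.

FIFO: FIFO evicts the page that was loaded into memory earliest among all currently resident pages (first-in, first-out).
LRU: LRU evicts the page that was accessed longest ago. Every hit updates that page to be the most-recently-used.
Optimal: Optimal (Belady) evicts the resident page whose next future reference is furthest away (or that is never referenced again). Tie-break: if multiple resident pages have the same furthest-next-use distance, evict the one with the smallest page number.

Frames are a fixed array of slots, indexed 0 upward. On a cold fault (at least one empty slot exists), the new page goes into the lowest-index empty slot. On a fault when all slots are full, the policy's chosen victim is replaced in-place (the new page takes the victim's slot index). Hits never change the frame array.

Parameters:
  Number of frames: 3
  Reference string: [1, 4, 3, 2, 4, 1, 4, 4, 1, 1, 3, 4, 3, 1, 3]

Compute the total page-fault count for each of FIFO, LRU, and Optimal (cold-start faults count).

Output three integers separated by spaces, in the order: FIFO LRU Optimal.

--- FIFO ---
  step 0: ref 1 -> FAULT, frames=[1,-,-] (faults so far: 1)
  step 1: ref 4 -> FAULT, frames=[1,4,-] (faults so far: 2)
  step 2: ref 3 -> FAULT, frames=[1,4,3] (faults so far: 3)
  step 3: ref 2 -> FAULT, evict 1, frames=[2,4,3] (faults so far: 4)
  step 4: ref 4 -> HIT, frames=[2,4,3] (faults so far: 4)
  step 5: ref 1 -> FAULT, evict 4, frames=[2,1,3] (faults so far: 5)
  step 6: ref 4 -> FAULT, evict 3, frames=[2,1,4] (faults so far: 6)
  step 7: ref 4 -> HIT, frames=[2,1,4] (faults so far: 6)
  step 8: ref 1 -> HIT, frames=[2,1,4] (faults so far: 6)
  step 9: ref 1 -> HIT, frames=[2,1,4] (faults so far: 6)
  step 10: ref 3 -> FAULT, evict 2, frames=[3,1,4] (faults so far: 7)
  step 11: ref 4 -> HIT, frames=[3,1,4] (faults so far: 7)
  step 12: ref 3 -> HIT, frames=[3,1,4] (faults so far: 7)
  step 13: ref 1 -> HIT, frames=[3,1,4] (faults so far: 7)
  step 14: ref 3 -> HIT, frames=[3,1,4] (faults so far: 7)
  FIFO total faults: 7
--- LRU ---
  step 0: ref 1 -> FAULT, frames=[1,-,-] (faults so far: 1)
  step 1: ref 4 -> FAULT, frames=[1,4,-] (faults so far: 2)
  step 2: ref 3 -> FAULT, frames=[1,4,3] (faults so far: 3)
  step 3: ref 2 -> FAULT, evict 1, frames=[2,4,3] (faults so far: 4)
  step 4: ref 4 -> HIT, frames=[2,4,3] (faults so far: 4)
  step 5: ref 1 -> FAULT, evict 3, frames=[2,4,1] (faults so far: 5)
  step 6: ref 4 -> HIT, frames=[2,4,1] (faults so far: 5)
  step 7: ref 4 -> HIT, frames=[2,4,1] (faults so far: 5)
  step 8: ref 1 -> HIT, frames=[2,4,1] (faults so far: 5)
  step 9: ref 1 -> HIT, frames=[2,4,1] (faults so far: 5)
  step 10: ref 3 -> FAULT, evict 2, frames=[3,4,1] (faults so far: 6)
  step 11: ref 4 -> HIT, frames=[3,4,1] (faults so far: 6)
  step 12: ref 3 -> HIT, frames=[3,4,1] (faults so far: 6)
  step 13: ref 1 -> HIT, frames=[3,4,1] (faults so far: 6)
  step 14: ref 3 -> HIT, frames=[3,4,1] (faults so far: 6)
  LRU total faults: 6
--- Optimal ---
  step 0: ref 1 -> FAULT, frames=[1,-,-] (faults so far: 1)
  step 1: ref 4 -> FAULT, frames=[1,4,-] (faults so far: 2)
  step 2: ref 3 -> FAULT, frames=[1,4,3] (faults so far: 3)
  step 3: ref 2 -> FAULT, evict 3, frames=[1,4,2] (faults so far: 4)
  step 4: ref 4 -> HIT, frames=[1,4,2] (faults so far: 4)
  step 5: ref 1 -> HIT, frames=[1,4,2] (faults so far: 4)
  step 6: ref 4 -> HIT, frames=[1,4,2] (faults so far: 4)
  step 7: ref 4 -> HIT, frames=[1,4,2] (faults so far: 4)
  step 8: ref 1 -> HIT, frames=[1,4,2] (faults so far: 4)
  step 9: ref 1 -> HIT, frames=[1,4,2] (faults so far: 4)
  step 10: ref 3 -> FAULT, evict 2, frames=[1,4,3] (faults so far: 5)
  step 11: ref 4 -> HIT, frames=[1,4,3] (faults so far: 5)
  step 12: ref 3 -> HIT, frames=[1,4,3] (faults so far: 5)
  step 13: ref 1 -> HIT, frames=[1,4,3] (faults so far: 5)
  step 14: ref 3 -> HIT, frames=[1,4,3] (faults so far: 5)
  Optimal total faults: 5

Answer: 7 6 5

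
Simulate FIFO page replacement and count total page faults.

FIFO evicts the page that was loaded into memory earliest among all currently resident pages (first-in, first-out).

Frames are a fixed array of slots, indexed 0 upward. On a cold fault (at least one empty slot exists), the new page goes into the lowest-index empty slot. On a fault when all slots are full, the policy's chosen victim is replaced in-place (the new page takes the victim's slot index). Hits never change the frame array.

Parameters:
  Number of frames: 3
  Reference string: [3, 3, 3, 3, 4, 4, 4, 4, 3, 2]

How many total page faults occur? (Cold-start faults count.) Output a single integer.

Step 0: ref 3 → FAULT, frames=[3,-,-]
Step 1: ref 3 → HIT, frames=[3,-,-]
Step 2: ref 3 → HIT, frames=[3,-,-]
Step 3: ref 3 → HIT, frames=[3,-,-]
Step 4: ref 4 → FAULT, frames=[3,4,-]
Step 5: ref 4 → HIT, frames=[3,4,-]
Step 6: ref 4 → HIT, frames=[3,4,-]
Step 7: ref 4 → HIT, frames=[3,4,-]
Step 8: ref 3 → HIT, frames=[3,4,-]
Step 9: ref 2 → FAULT, frames=[3,4,2]
Total faults: 3

Answer: 3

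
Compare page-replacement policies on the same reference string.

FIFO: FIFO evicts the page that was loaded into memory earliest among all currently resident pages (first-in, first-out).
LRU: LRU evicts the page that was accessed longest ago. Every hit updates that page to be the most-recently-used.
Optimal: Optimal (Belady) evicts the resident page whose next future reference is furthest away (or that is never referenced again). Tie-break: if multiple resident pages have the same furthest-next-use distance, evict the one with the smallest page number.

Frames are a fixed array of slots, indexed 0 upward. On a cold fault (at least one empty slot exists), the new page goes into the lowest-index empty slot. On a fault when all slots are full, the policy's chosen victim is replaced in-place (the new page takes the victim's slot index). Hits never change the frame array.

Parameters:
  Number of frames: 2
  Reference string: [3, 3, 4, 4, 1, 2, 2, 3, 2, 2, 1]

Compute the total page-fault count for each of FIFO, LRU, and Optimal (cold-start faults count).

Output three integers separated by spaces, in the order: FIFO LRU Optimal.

--- FIFO ---
  step 0: ref 3 -> FAULT, frames=[3,-] (faults so far: 1)
  step 1: ref 3 -> HIT, frames=[3,-] (faults so far: 1)
  step 2: ref 4 -> FAULT, frames=[3,4] (faults so far: 2)
  step 3: ref 4 -> HIT, frames=[3,4] (faults so far: 2)
  step 4: ref 1 -> FAULT, evict 3, frames=[1,4] (faults so far: 3)
  step 5: ref 2 -> FAULT, evict 4, frames=[1,2] (faults so far: 4)
  step 6: ref 2 -> HIT, frames=[1,2] (faults so far: 4)
  step 7: ref 3 -> FAULT, evict 1, frames=[3,2] (faults so far: 5)
  step 8: ref 2 -> HIT, frames=[3,2] (faults so far: 5)
  step 9: ref 2 -> HIT, frames=[3,2] (faults so far: 5)
  step 10: ref 1 -> FAULT, evict 2, frames=[3,1] (faults so far: 6)
  FIFO total faults: 6
--- LRU ---
  step 0: ref 3 -> FAULT, frames=[3,-] (faults so far: 1)
  step 1: ref 3 -> HIT, frames=[3,-] (faults so far: 1)
  step 2: ref 4 -> FAULT, frames=[3,4] (faults so far: 2)
  step 3: ref 4 -> HIT, frames=[3,4] (faults so far: 2)
  step 4: ref 1 -> FAULT, evict 3, frames=[1,4] (faults so far: 3)
  step 5: ref 2 -> FAULT, evict 4, frames=[1,2] (faults so far: 4)
  step 6: ref 2 -> HIT, frames=[1,2] (faults so far: 4)
  step 7: ref 3 -> FAULT, evict 1, frames=[3,2] (faults so far: 5)
  step 8: ref 2 -> HIT, frames=[3,2] (faults so far: 5)
  step 9: ref 2 -> HIT, frames=[3,2] (faults so far: 5)
  step 10: ref 1 -> FAULT, evict 3, frames=[1,2] (faults so far: 6)
  LRU total faults: 6
--- Optimal ---
  step 0: ref 3 -> FAULT, frames=[3,-] (faults so far: 1)
  step 1: ref 3 -> HIT, frames=[3,-] (faults so far: 1)
  step 2: ref 4 -> FAULT, frames=[3,4] (faults so far: 2)
  step 3: ref 4 -> HIT, frames=[3,4] (faults so far: 2)
  step 4: ref 1 -> FAULT, evict 4, frames=[3,1] (faults so far: 3)
  step 5: ref 2 -> FAULT, evict 1, frames=[3,2] (faults so far: 4)
  step 6: ref 2 -> HIT, frames=[3,2] (faults so far: 4)
  step 7: ref 3 -> HIT, frames=[3,2] (faults so far: 4)
  step 8: ref 2 -> HIT, frames=[3,2] (faults so far: 4)
  step 9: ref 2 -> HIT, frames=[3,2] (faults so far: 4)
  step 10: ref 1 -> FAULT, evict 2, frames=[3,1] (faults so far: 5)
  Optimal total faults: 5

Answer: 6 6 5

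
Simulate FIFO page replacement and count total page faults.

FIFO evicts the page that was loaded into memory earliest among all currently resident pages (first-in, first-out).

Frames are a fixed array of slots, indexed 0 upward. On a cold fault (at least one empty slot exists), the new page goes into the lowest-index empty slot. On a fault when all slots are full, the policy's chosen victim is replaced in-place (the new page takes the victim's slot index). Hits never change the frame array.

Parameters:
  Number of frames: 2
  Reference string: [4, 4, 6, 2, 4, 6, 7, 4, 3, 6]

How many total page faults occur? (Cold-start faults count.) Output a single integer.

Answer: 9

Derivation:
Step 0: ref 4 → FAULT, frames=[4,-]
Step 1: ref 4 → HIT, frames=[4,-]
Step 2: ref 6 → FAULT, frames=[4,6]
Step 3: ref 2 → FAULT (evict 4), frames=[2,6]
Step 4: ref 4 → FAULT (evict 6), frames=[2,4]
Step 5: ref 6 → FAULT (evict 2), frames=[6,4]
Step 6: ref 7 → FAULT (evict 4), frames=[6,7]
Step 7: ref 4 → FAULT (evict 6), frames=[4,7]
Step 8: ref 3 → FAULT (evict 7), frames=[4,3]
Step 9: ref 6 → FAULT (evict 4), frames=[6,3]
Total faults: 9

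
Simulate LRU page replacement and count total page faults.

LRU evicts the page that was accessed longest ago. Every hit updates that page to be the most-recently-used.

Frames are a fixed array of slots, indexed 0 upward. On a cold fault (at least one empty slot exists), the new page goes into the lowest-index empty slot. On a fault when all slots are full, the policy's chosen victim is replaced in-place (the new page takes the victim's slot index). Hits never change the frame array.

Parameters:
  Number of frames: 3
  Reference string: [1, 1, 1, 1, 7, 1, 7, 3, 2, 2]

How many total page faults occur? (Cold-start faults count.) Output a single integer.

Answer: 4

Derivation:
Step 0: ref 1 → FAULT, frames=[1,-,-]
Step 1: ref 1 → HIT, frames=[1,-,-]
Step 2: ref 1 → HIT, frames=[1,-,-]
Step 3: ref 1 → HIT, frames=[1,-,-]
Step 4: ref 7 → FAULT, frames=[1,7,-]
Step 5: ref 1 → HIT, frames=[1,7,-]
Step 6: ref 7 → HIT, frames=[1,7,-]
Step 7: ref 3 → FAULT, frames=[1,7,3]
Step 8: ref 2 → FAULT (evict 1), frames=[2,7,3]
Step 9: ref 2 → HIT, frames=[2,7,3]
Total faults: 4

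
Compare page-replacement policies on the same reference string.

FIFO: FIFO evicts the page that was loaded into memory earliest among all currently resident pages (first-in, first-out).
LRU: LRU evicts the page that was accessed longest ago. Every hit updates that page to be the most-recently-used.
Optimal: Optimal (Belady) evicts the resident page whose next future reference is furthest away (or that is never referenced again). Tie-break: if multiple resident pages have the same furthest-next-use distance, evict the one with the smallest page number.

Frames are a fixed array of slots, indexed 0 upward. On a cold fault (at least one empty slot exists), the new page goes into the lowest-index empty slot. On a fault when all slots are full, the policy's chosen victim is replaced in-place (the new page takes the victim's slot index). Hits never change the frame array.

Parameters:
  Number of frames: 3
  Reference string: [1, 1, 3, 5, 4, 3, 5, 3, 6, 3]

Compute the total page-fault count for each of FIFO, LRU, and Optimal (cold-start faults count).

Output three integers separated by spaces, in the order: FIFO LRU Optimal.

Answer: 6 5 5

Derivation:
--- FIFO ---
  step 0: ref 1 -> FAULT, frames=[1,-,-] (faults so far: 1)
  step 1: ref 1 -> HIT, frames=[1,-,-] (faults so far: 1)
  step 2: ref 3 -> FAULT, frames=[1,3,-] (faults so far: 2)
  step 3: ref 5 -> FAULT, frames=[1,3,5] (faults so far: 3)
  step 4: ref 4 -> FAULT, evict 1, frames=[4,3,5] (faults so far: 4)
  step 5: ref 3 -> HIT, frames=[4,3,5] (faults so far: 4)
  step 6: ref 5 -> HIT, frames=[4,3,5] (faults so far: 4)
  step 7: ref 3 -> HIT, frames=[4,3,5] (faults so far: 4)
  step 8: ref 6 -> FAULT, evict 3, frames=[4,6,5] (faults so far: 5)
  step 9: ref 3 -> FAULT, evict 5, frames=[4,6,3] (faults so far: 6)
  FIFO total faults: 6
--- LRU ---
  step 0: ref 1 -> FAULT, frames=[1,-,-] (faults so far: 1)
  step 1: ref 1 -> HIT, frames=[1,-,-] (faults so far: 1)
  step 2: ref 3 -> FAULT, frames=[1,3,-] (faults so far: 2)
  step 3: ref 5 -> FAULT, frames=[1,3,5] (faults so far: 3)
  step 4: ref 4 -> FAULT, evict 1, frames=[4,3,5] (faults so far: 4)
  step 5: ref 3 -> HIT, frames=[4,3,5] (faults so far: 4)
  step 6: ref 5 -> HIT, frames=[4,3,5] (faults so far: 4)
  step 7: ref 3 -> HIT, frames=[4,3,5] (faults so far: 4)
  step 8: ref 6 -> FAULT, evict 4, frames=[6,3,5] (faults so far: 5)
  step 9: ref 3 -> HIT, frames=[6,3,5] (faults so far: 5)
  LRU total faults: 5
--- Optimal ---
  step 0: ref 1 -> FAULT, frames=[1,-,-] (faults so far: 1)
  step 1: ref 1 -> HIT, frames=[1,-,-] (faults so far: 1)
  step 2: ref 3 -> FAULT, frames=[1,3,-] (faults so far: 2)
  step 3: ref 5 -> FAULT, frames=[1,3,5] (faults so far: 3)
  step 4: ref 4 -> FAULT, evict 1, frames=[4,3,5] (faults so far: 4)
  step 5: ref 3 -> HIT, frames=[4,3,5] (faults so far: 4)
  step 6: ref 5 -> HIT, frames=[4,3,5] (faults so far: 4)
  step 7: ref 3 -> HIT, frames=[4,3,5] (faults so far: 4)
  step 8: ref 6 -> FAULT, evict 4, frames=[6,3,5] (faults so far: 5)
  step 9: ref 3 -> HIT, frames=[6,3,5] (faults so far: 5)
  Optimal total faults: 5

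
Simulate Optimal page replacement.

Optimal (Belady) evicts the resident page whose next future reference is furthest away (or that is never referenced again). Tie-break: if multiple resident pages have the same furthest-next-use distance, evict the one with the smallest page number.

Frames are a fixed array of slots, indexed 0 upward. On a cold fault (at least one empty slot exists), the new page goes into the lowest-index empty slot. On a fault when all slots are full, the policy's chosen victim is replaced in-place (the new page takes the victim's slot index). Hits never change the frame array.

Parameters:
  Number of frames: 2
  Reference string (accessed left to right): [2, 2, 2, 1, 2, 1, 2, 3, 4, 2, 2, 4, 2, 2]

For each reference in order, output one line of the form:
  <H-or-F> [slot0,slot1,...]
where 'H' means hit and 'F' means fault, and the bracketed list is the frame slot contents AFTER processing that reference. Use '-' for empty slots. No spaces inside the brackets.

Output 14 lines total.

F [2,-]
H [2,-]
H [2,-]
F [2,1]
H [2,1]
H [2,1]
H [2,1]
F [2,3]
F [2,4]
H [2,4]
H [2,4]
H [2,4]
H [2,4]
H [2,4]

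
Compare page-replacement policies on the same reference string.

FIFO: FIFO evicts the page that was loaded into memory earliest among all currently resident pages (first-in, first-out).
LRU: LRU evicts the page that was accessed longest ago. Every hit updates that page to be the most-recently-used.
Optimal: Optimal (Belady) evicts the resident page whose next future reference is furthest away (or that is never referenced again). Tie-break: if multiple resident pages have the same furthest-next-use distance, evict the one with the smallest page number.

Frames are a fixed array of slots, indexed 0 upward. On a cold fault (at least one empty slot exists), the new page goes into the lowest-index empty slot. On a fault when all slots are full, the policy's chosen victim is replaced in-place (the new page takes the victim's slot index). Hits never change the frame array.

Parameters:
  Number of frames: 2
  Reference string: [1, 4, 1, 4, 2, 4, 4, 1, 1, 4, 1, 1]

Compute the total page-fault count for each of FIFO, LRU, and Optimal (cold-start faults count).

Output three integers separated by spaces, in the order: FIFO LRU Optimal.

Answer: 5 4 4

Derivation:
--- FIFO ---
  step 0: ref 1 -> FAULT, frames=[1,-] (faults so far: 1)
  step 1: ref 4 -> FAULT, frames=[1,4] (faults so far: 2)
  step 2: ref 1 -> HIT, frames=[1,4] (faults so far: 2)
  step 3: ref 4 -> HIT, frames=[1,4] (faults so far: 2)
  step 4: ref 2 -> FAULT, evict 1, frames=[2,4] (faults so far: 3)
  step 5: ref 4 -> HIT, frames=[2,4] (faults so far: 3)
  step 6: ref 4 -> HIT, frames=[2,4] (faults so far: 3)
  step 7: ref 1 -> FAULT, evict 4, frames=[2,1] (faults so far: 4)
  step 8: ref 1 -> HIT, frames=[2,1] (faults so far: 4)
  step 9: ref 4 -> FAULT, evict 2, frames=[4,1] (faults so far: 5)
  step 10: ref 1 -> HIT, frames=[4,1] (faults so far: 5)
  step 11: ref 1 -> HIT, frames=[4,1] (faults so far: 5)
  FIFO total faults: 5
--- LRU ---
  step 0: ref 1 -> FAULT, frames=[1,-] (faults so far: 1)
  step 1: ref 4 -> FAULT, frames=[1,4] (faults so far: 2)
  step 2: ref 1 -> HIT, frames=[1,4] (faults so far: 2)
  step 3: ref 4 -> HIT, frames=[1,4] (faults so far: 2)
  step 4: ref 2 -> FAULT, evict 1, frames=[2,4] (faults so far: 3)
  step 5: ref 4 -> HIT, frames=[2,4] (faults so far: 3)
  step 6: ref 4 -> HIT, frames=[2,4] (faults so far: 3)
  step 7: ref 1 -> FAULT, evict 2, frames=[1,4] (faults so far: 4)
  step 8: ref 1 -> HIT, frames=[1,4] (faults so far: 4)
  step 9: ref 4 -> HIT, frames=[1,4] (faults so far: 4)
  step 10: ref 1 -> HIT, frames=[1,4] (faults so far: 4)
  step 11: ref 1 -> HIT, frames=[1,4] (faults so far: 4)
  LRU total faults: 4
--- Optimal ---
  step 0: ref 1 -> FAULT, frames=[1,-] (faults so far: 1)
  step 1: ref 4 -> FAULT, frames=[1,4] (faults so far: 2)
  step 2: ref 1 -> HIT, frames=[1,4] (faults so far: 2)
  step 3: ref 4 -> HIT, frames=[1,4] (faults so far: 2)
  step 4: ref 2 -> FAULT, evict 1, frames=[2,4] (faults so far: 3)
  step 5: ref 4 -> HIT, frames=[2,4] (faults so far: 3)
  step 6: ref 4 -> HIT, frames=[2,4] (faults so far: 3)
  step 7: ref 1 -> FAULT, evict 2, frames=[1,4] (faults so far: 4)
  step 8: ref 1 -> HIT, frames=[1,4] (faults so far: 4)
  step 9: ref 4 -> HIT, frames=[1,4] (faults so far: 4)
  step 10: ref 1 -> HIT, frames=[1,4] (faults so far: 4)
  step 11: ref 1 -> HIT, frames=[1,4] (faults so far: 4)
  Optimal total faults: 4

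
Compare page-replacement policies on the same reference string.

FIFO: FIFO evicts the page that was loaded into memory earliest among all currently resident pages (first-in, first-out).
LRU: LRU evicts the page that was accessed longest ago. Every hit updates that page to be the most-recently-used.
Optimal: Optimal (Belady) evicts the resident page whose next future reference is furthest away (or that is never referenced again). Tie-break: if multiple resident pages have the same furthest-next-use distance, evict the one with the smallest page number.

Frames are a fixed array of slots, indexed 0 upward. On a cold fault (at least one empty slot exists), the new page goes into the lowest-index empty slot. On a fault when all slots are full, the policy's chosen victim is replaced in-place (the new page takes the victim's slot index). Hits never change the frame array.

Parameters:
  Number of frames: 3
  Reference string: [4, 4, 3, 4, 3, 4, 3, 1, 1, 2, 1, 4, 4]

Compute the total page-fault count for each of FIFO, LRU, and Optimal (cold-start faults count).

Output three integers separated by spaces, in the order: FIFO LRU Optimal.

--- FIFO ---
  step 0: ref 4 -> FAULT, frames=[4,-,-] (faults so far: 1)
  step 1: ref 4 -> HIT, frames=[4,-,-] (faults so far: 1)
  step 2: ref 3 -> FAULT, frames=[4,3,-] (faults so far: 2)
  step 3: ref 4 -> HIT, frames=[4,3,-] (faults so far: 2)
  step 4: ref 3 -> HIT, frames=[4,3,-] (faults so far: 2)
  step 5: ref 4 -> HIT, frames=[4,3,-] (faults so far: 2)
  step 6: ref 3 -> HIT, frames=[4,3,-] (faults so far: 2)
  step 7: ref 1 -> FAULT, frames=[4,3,1] (faults so far: 3)
  step 8: ref 1 -> HIT, frames=[4,3,1] (faults so far: 3)
  step 9: ref 2 -> FAULT, evict 4, frames=[2,3,1] (faults so far: 4)
  step 10: ref 1 -> HIT, frames=[2,3,1] (faults so far: 4)
  step 11: ref 4 -> FAULT, evict 3, frames=[2,4,1] (faults so far: 5)
  step 12: ref 4 -> HIT, frames=[2,4,1] (faults so far: 5)
  FIFO total faults: 5
--- LRU ---
  step 0: ref 4 -> FAULT, frames=[4,-,-] (faults so far: 1)
  step 1: ref 4 -> HIT, frames=[4,-,-] (faults so far: 1)
  step 2: ref 3 -> FAULT, frames=[4,3,-] (faults so far: 2)
  step 3: ref 4 -> HIT, frames=[4,3,-] (faults so far: 2)
  step 4: ref 3 -> HIT, frames=[4,3,-] (faults so far: 2)
  step 5: ref 4 -> HIT, frames=[4,3,-] (faults so far: 2)
  step 6: ref 3 -> HIT, frames=[4,3,-] (faults so far: 2)
  step 7: ref 1 -> FAULT, frames=[4,3,1] (faults so far: 3)
  step 8: ref 1 -> HIT, frames=[4,3,1] (faults so far: 3)
  step 9: ref 2 -> FAULT, evict 4, frames=[2,3,1] (faults so far: 4)
  step 10: ref 1 -> HIT, frames=[2,3,1] (faults so far: 4)
  step 11: ref 4 -> FAULT, evict 3, frames=[2,4,1] (faults so far: 5)
  step 12: ref 4 -> HIT, frames=[2,4,1] (faults so far: 5)
  LRU total faults: 5
--- Optimal ---
  step 0: ref 4 -> FAULT, frames=[4,-,-] (faults so far: 1)
  step 1: ref 4 -> HIT, frames=[4,-,-] (faults so far: 1)
  step 2: ref 3 -> FAULT, frames=[4,3,-] (faults so far: 2)
  step 3: ref 4 -> HIT, frames=[4,3,-] (faults so far: 2)
  step 4: ref 3 -> HIT, frames=[4,3,-] (faults so far: 2)
  step 5: ref 4 -> HIT, frames=[4,3,-] (faults so far: 2)
  step 6: ref 3 -> HIT, frames=[4,3,-] (faults so far: 2)
  step 7: ref 1 -> FAULT, frames=[4,3,1] (faults so far: 3)
  step 8: ref 1 -> HIT, frames=[4,3,1] (faults so far: 3)
  step 9: ref 2 -> FAULT, evict 3, frames=[4,2,1] (faults so far: 4)
  step 10: ref 1 -> HIT, frames=[4,2,1] (faults so far: 4)
  step 11: ref 4 -> HIT, frames=[4,2,1] (faults so far: 4)
  step 12: ref 4 -> HIT, frames=[4,2,1] (faults so far: 4)
  Optimal total faults: 4

Answer: 5 5 4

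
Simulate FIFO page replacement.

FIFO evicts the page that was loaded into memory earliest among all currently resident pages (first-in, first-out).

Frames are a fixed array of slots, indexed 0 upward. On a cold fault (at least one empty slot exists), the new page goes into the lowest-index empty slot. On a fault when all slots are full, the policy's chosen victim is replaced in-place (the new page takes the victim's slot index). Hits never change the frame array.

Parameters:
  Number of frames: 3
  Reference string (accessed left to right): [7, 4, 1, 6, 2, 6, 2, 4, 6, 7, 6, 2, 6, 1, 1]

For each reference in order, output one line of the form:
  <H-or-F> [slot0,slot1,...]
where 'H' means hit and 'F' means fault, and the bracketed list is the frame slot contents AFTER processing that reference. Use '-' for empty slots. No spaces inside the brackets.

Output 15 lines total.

F [7,-,-]
F [7,4,-]
F [7,4,1]
F [6,4,1]
F [6,2,1]
H [6,2,1]
H [6,2,1]
F [6,2,4]
H [6,2,4]
F [7,2,4]
F [7,6,4]
F [7,6,2]
H [7,6,2]
F [1,6,2]
H [1,6,2]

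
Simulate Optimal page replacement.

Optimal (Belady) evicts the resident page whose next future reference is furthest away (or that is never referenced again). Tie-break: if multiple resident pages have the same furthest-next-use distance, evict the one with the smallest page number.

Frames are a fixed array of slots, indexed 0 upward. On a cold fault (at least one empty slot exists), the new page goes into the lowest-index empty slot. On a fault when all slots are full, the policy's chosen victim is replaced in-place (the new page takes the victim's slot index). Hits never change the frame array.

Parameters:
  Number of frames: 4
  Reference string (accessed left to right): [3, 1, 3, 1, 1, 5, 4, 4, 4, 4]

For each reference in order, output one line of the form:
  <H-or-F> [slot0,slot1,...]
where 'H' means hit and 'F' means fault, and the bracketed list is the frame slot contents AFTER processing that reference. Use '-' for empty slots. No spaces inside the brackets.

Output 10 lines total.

F [3,-,-,-]
F [3,1,-,-]
H [3,1,-,-]
H [3,1,-,-]
H [3,1,-,-]
F [3,1,5,-]
F [3,1,5,4]
H [3,1,5,4]
H [3,1,5,4]
H [3,1,5,4]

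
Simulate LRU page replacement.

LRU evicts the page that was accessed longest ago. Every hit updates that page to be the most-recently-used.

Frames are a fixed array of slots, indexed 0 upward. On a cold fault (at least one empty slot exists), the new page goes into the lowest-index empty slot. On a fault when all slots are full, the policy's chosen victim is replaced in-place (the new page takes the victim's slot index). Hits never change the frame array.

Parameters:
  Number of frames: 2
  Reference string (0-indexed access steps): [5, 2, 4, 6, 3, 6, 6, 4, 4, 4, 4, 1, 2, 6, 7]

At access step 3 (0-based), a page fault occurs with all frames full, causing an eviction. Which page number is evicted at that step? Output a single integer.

Answer: 2

Derivation:
Step 0: ref 5 -> FAULT, frames=[5,-]
Step 1: ref 2 -> FAULT, frames=[5,2]
Step 2: ref 4 -> FAULT, evict 5, frames=[4,2]
Step 3: ref 6 -> FAULT, evict 2, frames=[4,6]
At step 3: evicted page 2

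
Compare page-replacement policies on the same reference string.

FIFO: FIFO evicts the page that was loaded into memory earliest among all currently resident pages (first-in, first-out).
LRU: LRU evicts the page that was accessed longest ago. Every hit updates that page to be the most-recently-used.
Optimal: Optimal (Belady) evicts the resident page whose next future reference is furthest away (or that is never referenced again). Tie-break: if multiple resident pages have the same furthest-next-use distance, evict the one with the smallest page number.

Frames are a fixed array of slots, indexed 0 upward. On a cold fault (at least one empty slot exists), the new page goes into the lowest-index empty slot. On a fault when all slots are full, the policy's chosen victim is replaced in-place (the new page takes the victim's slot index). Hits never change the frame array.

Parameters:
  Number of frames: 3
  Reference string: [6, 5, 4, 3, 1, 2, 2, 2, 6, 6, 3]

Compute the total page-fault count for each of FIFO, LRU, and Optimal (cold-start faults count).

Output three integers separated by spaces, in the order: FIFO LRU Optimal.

Answer: 8 8 6

Derivation:
--- FIFO ---
  step 0: ref 6 -> FAULT, frames=[6,-,-] (faults so far: 1)
  step 1: ref 5 -> FAULT, frames=[6,5,-] (faults so far: 2)
  step 2: ref 4 -> FAULT, frames=[6,5,4] (faults so far: 3)
  step 3: ref 3 -> FAULT, evict 6, frames=[3,5,4] (faults so far: 4)
  step 4: ref 1 -> FAULT, evict 5, frames=[3,1,4] (faults so far: 5)
  step 5: ref 2 -> FAULT, evict 4, frames=[3,1,2] (faults so far: 6)
  step 6: ref 2 -> HIT, frames=[3,1,2] (faults so far: 6)
  step 7: ref 2 -> HIT, frames=[3,1,2] (faults so far: 6)
  step 8: ref 6 -> FAULT, evict 3, frames=[6,1,2] (faults so far: 7)
  step 9: ref 6 -> HIT, frames=[6,1,2] (faults so far: 7)
  step 10: ref 3 -> FAULT, evict 1, frames=[6,3,2] (faults so far: 8)
  FIFO total faults: 8
--- LRU ---
  step 0: ref 6 -> FAULT, frames=[6,-,-] (faults so far: 1)
  step 1: ref 5 -> FAULT, frames=[6,5,-] (faults so far: 2)
  step 2: ref 4 -> FAULT, frames=[6,5,4] (faults so far: 3)
  step 3: ref 3 -> FAULT, evict 6, frames=[3,5,4] (faults so far: 4)
  step 4: ref 1 -> FAULT, evict 5, frames=[3,1,4] (faults so far: 5)
  step 5: ref 2 -> FAULT, evict 4, frames=[3,1,2] (faults so far: 6)
  step 6: ref 2 -> HIT, frames=[3,1,2] (faults so far: 6)
  step 7: ref 2 -> HIT, frames=[3,1,2] (faults so far: 6)
  step 8: ref 6 -> FAULT, evict 3, frames=[6,1,2] (faults so far: 7)
  step 9: ref 6 -> HIT, frames=[6,1,2] (faults so far: 7)
  step 10: ref 3 -> FAULT, evict 1, frames=[6,3,2] (faults so far: 8)
  LRU total faults: 8
--- Optimal ---
  step 0: ref 6 -> FAULT, frames=[6,-,-] (faults so far: 1)
  step 1: ref 5 -> FAULT, frames=[6,5,-] (faults so far: 2)
  step 2: ref 4 -> FAULT, frames=[6,5,4] (faults so far: 3)
  step 3: ref 3 -> FAULT, evict 4, frames=[6,5,3] (faults so far: 4)
  step 4: ref 1 -> FAULT, evict 5, frames=[6,1,3] (faults so far: 5)
  step 5: ref 2 -> FAULT, evict 1, frames=[6,2,3] (faults so far: 6)
  step 6: ref 2 -> HIT, frames=[6,2,3] (faults so far: 6)
  step 7: ref 2 -> HIT, frames=[6,2,3] (faults so far: 6)
  step 8: ref 6 -> HIT, frames=[6,2,3] (faults so far: 6)
  step 9: ref 6 -> HIT, frames=[6,2,3] (faults so far: 6)
  step 10: ref 3 -> HIT, frames=[6,2,3] (faults so far: 6)
  Optimal total faults: 6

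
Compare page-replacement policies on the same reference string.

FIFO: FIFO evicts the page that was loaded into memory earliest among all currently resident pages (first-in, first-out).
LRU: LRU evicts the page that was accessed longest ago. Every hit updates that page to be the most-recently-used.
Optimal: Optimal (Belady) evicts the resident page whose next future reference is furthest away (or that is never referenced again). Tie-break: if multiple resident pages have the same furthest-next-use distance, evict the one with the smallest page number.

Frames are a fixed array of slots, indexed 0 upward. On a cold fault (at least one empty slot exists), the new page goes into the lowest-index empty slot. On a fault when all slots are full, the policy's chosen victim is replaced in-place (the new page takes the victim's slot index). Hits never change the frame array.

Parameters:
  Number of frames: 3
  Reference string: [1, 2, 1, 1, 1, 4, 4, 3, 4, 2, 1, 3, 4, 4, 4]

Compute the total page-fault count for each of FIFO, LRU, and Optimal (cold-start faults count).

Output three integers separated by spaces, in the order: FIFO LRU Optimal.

--- FIFO ---
  step 0: ref 1 -> FAULT, frames=[1,-,-] (faults so far: 1)
  step 1: ref 2 -> FAULT, frames=[1,2,-] (faults so far: 2)
  step 2: ref 1 -> HIT, frames=[1,2,-] (faults so far: 2)
  step 3: ref 1 -> HIT, frames=[1,2,-] (faults so far: 2)
  step 4: ref 1 -> HIT, frames=[1,2,-] (faults so far: 2)
  step 5: ref 4 -> FAULT, frames=[1,2,4] (faults so far: 3)
  step 6: ref 4 -> HIT, frames=[1,2,4] (faults so far: 3)
  step 7: ref 3 -> FAULT, evict 1, frames=[3,2,4] (faults so far: 4)
  step 8: ref 4 -> HIT, frames=[3,2,4] (faults so far: 4)
  step 9: ref 2 -> HIT, frames=[3,2,4] (faults so far: 4)
  step 10: ref 1 -> FAULT, evict 2, frames=[3,1,4] (faults so far: 5)
  step 11: ref 3 -> HIT, frames=[3,1,4] (faults so far: 5)
  step 12: ref 4 -> HIT, frames=[3,1,4] (faults so far: 5)
  step 13: ref 4 -> HIT, frames=[3,1,4] (faults so far: 5)
  step 14: ref 4 -> HIT, frames=[3,1,4] (faults so far: 5)
  FIFO total faults: 5
--- LRU ---
  step 0: ref 1 -> FAULT, frames=[1,-,-] (faults so far: 1)
  step 1: ref 2 -> FAULT, frames=[1,2,-] (faults so far: 2)
  step 2: ref 1 -> HIT, frames=[1,2,-] (faults so far: 2)
  step 3: ref 1 -> HIT, frames=[1,2,-] (faults so far: 2)
  step 4: ref 1 -> HIT, frames=[1,2,-] (faults so far: 2)
  step 5: ref 4 -> FAULT, frames=[1,2,4] (faults so far: 3)
  step 6: ref 4 -> HIT, frames=[1,2,4] (faults so far: 3)
  step 7: ref 3 -> FAULT, evict 2, frames=[1,3,4] (faults so far: 4)
  step 8: ref 4 -> HIT, frames=[1,3,4] (faults so far: 4)
  step 9: ref 2 -> FAULT, evict 1, frames=[2,3,4] (faults so far: 5)
  step 10: ref 1 -> FAULT, evict 3, frames=[2,1,4] (faults so far: 6)
  step 11: ref 3 -> FAULT, evict 4, frames=[2,1,3] (faults so far: 7)
  step 12: ref 4 -> FAULT, evict 2, frames=[4,1,3] (faults so far: 8)
  step 13: ref 4 -> HIT, frames=[4,1,3] (faults so far: 8)
  step 14: ref 4 -> HIT, frames=[4,1,3] (faults so far: 8)
  LRU total faults: 8
--- Optimal ---
  step 0: ref 1 -> FAULT, frames=[1,-,-] (faults so far: 1)
  step 1: ref 2 -> FAULT, frames=[1,2,-] (faults so far: 2)
  step 2: ref 1 -> HIT, frames=[1,2,-] (faults so far: 2)
  step 3: ref 1 -> HIT, frames=[1,2,-] (faults so far: 2)
  step 4: ref 1 -> HIT, frames=[1,2,-] (faults so far: 2)
  step 5: ref 4 -> FAULT, frames=[1,2,4] (faults so far: 3)
  step 6: ref 4 -> HIT, frames=[1,2,4] (faults so far: 3)
  step 7: ref 3 -> FAULT, evict 1, frames=[3,2,4] (faults so far: 4)
  step 8: ref 4 -> HIT, frames=[3,2,4] (faults so far: 4)
  step 9: ref 2 -> HIT, frames=[3,2,4] (faults so far: 4)
  step 10: ref 1 -> FAULT, evict 2, frames=[3,1,4] (faults so far: 5)
  step 11: ref 3 -> HIT, frames=[3,1,4] (faults so far: 5)
  step 12: ref 4 -> HIT, frames=[3,1,4] (faults so far: 5)
  step 13: ref 4 -> HIT, frames=[3,1,4] (faults so far: 5)
  step 14: ref 4 -> HIT, frames=[3,1,4] (faults so far: 5)
  Optimal total faults: 5

Answer: 5 8 5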